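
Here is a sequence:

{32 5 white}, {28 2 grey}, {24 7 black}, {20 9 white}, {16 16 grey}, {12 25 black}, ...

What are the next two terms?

First coordinate: 32, 28, 24, 20, 16, 12 → 8 → 4 (−4 each step).
For the second coordinate, each term is the sum of the two before it: 5, 2, 7, 9, 16, 25 → 41 → 66.
Shade: repeats white → grey → black, so white, grey, black, white, grey, black → white → grey.
Putting the parts together: {8 41 white} and then {4 66 grey}.

{8 41 white}, {4 66 grey}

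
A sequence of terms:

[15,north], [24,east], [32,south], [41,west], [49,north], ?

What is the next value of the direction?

Direction: north, east, south, west, north → east (repeats north → east → south → west).

east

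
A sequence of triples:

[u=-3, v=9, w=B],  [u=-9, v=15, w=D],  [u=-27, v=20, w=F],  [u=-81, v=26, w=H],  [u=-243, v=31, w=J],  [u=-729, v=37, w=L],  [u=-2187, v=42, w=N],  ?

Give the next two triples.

U: ×3 each step; -3, -9, -27, -81, -243, -729, -2187 → -6561 → -19683.
V: 9, 15, 20, 26, 31, 37, 42 → 48 → 53 (alternating steps +6, +5, +6, +5, …).
W goes B, D, F, H, J, L, N → P → R (letters move forward 2 places in the alphabet).
Putting the parts together: [u=-6561, v=48, w=P] and then [u=-19683, v=53, w=R].

[u=-6561, v=48, w=P], [u=-19683, v=53, w=R]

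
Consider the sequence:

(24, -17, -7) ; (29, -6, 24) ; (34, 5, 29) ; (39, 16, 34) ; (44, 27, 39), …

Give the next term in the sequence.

First entry: +5 each step, so 24, 29, 34, 39, 44 → 49.
Second entry: +11 each step; -17, -6, 5, 16, 27 → 38.
Third entry — always the previous value of the first entry: -7, 24, 29, 34, 39 → 44.
So the next term is (49, 38, 44).

(49, 38, 44)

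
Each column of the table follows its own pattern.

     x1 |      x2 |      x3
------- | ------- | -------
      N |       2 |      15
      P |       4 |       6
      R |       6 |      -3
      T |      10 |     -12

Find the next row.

Column x1: letters move forward 2 places in the alphabet, so N, P, R, T → V.
For the column x2, each term is the sum of the two before it: 2, 4, 6, 10 → 16.
Column x3 goes 15, 6, -3, -12 → -21 (−9 each step).
Putting it together: V  16  -21.

V  16  -21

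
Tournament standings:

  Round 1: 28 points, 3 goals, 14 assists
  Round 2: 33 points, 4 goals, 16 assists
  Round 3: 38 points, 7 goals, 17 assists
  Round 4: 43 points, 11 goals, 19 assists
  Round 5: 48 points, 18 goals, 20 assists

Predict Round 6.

Points — +5 each step: 28, 33, 38, 43, 48 → 53.
Goals: 3, 4, 7, 11, 18 → 29 (each term is the sum of the two before it).
Assists: alternating steps +2, +1, +2, +1, …; 14, 16, 17, 19, 20 → 22.
So the next row is 53 points, 29 goals, 22 assists.

53 points, 29 goals, 22 assists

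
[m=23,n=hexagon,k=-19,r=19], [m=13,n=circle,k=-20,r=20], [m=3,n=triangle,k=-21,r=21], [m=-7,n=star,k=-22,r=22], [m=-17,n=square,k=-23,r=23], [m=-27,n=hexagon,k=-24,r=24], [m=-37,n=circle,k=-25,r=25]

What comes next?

For the m, −10 each step: 23, 13, 3, -7, -17, -27, -37 → -47.
For the n, repeats hexagon → circle → triangle → star → square: hexagon, circle, triangle, star, square, hexagon, circle → triangle.
K goes -19, -20, -21, -22, -23, -24, -25 → -26 (−1 each step).
R: always the negative of the k; 19, 20, 21, 22, 23, 24, 25 → 26.
Combining the parts gives [m=-47,n=triangle,k=-26,r=26].

[m=-47,n=triangle,k=-26,r=26]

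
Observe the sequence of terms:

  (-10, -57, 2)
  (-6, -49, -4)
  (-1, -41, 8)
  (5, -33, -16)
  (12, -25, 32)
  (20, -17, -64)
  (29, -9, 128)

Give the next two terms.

First component goes -10, -6, -1, 5, 12, 20, 29 → 39 → 50 (differences are 4, 5, 6, … (increasing by 1 each time)).
For the second component, +8 each step: -57, -49, -41, -33, -25, -17, -9 → -1 → 7.
Third component: ×(-2) each step; 2, -4, 8, -16, 32, -64, 128 → -256 → 512.
So the next two terms are (39, -1, -256) and (50, 7, 512).

(39, -1, -256), (50, 7, 512)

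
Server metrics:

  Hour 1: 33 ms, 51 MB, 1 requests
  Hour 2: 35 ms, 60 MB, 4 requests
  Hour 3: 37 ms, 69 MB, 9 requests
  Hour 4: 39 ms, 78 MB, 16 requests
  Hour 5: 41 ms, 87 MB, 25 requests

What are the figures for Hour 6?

Ms — +2 each step: 33, 35, 37, 39, 41 → 43.
MB — +9 each step: 51, 60, 69, 78, 87 → 96.
Requests: perfect squares: 1², 2², 3², …, so 1, 4, 9, 16, 25 → 36.
Combining the parts gives 43 ms, 96 MB, 36 requests.

43 ms, 96 MB, 36 requests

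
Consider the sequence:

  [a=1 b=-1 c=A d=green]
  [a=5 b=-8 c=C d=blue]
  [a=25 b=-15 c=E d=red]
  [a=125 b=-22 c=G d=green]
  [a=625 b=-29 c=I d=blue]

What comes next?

A goes 1, 5, 25, 125, 625 → 3125 (×5 each step).
B goes -1, -8, -15, -22, -29 → -36 (−7 each step).
C — letters move forward 2 places in the alphabet: A, C, E, G, I → K.
D: repeats green → blue → red; green, blue, red, green, blue → red.
Putting it together: [a=3125 b=-36 c=K d=red].

[a=3125 b=-36 c=K d=red]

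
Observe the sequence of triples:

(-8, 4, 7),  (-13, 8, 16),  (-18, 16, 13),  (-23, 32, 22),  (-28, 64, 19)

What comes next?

(-33, 128, 28)

First part: −5 each step, so -8, -13, -18, -23, -28 → -33.
Second part: 4, 8, 16, 32, 64 → 128 (×2 each step).
Third part: alternating steps +9, −3, +9, −3, …; 7, 16, 13, 22, 19 → 28.
So the next triple is (-33, 128, 28).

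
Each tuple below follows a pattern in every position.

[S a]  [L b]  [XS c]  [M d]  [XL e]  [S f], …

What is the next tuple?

For the size, repeats S → L → XS → M → XL: S, L, XS, M, XL, S → L.
Letter: letters move forward 1 place in the alphabet, so a, b, c, d, e, f → g.
Combining the parts gives [L g].

[L g]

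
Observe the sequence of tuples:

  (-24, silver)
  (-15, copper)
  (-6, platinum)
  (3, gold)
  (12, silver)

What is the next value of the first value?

21

For the first value, +9 each step: -24, -15, -6, 3, 12 → 21.
Metal: silver, copper, platinum, gold, silver → copper (repeats silver → copper → platinum → gold).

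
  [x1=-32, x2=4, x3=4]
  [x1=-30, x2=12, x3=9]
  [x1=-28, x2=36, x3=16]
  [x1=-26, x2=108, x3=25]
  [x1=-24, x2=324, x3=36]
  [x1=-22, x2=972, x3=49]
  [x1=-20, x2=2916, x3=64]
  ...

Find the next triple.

[x1=-18, x2=8748, x3=81]

X1: +2 each step; -32, -30, -28, -26, -24, -22, -20 → -18.
X2: ×3 each step; 4, 12, 36, 108, 324, 972, 2916 → 8748.
X3: 4, 9, 16, 25, 36, 49, 64 → 81 (perfect squares: 2², 3², 4², …).
Putting it together: [x1=-18, x2=8748, x3=81].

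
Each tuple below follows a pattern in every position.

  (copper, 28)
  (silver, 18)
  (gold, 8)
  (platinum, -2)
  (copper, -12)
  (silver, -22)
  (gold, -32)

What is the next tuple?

(platinum, -42)

Metal — repeats copper → silver → gold → platinum: copper, silver, gold, platinum, copper, silver, gold → platinum.
Second slot — −10 each step: 28, 18, 8, -2, -12, -22, -32 → -42.
So the next tuple is (platinum, -42).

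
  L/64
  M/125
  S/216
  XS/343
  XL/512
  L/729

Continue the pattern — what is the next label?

Size: L, M, S, XS, XL, L → M (repeats L → M → S → XS → XL).
Second component goes 64, 125, 216, 343, 512, 729 → 1000 (perfect cubes: 4³, 5³, 6³, …).
So the next label is M/1000.

M/1000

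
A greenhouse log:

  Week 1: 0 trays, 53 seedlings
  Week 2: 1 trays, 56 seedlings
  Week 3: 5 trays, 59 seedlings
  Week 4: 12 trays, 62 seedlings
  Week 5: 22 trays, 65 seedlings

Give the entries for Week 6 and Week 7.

Trays: 0, 1, 5, 12, 22 → 35 → 51 (differences are 1, 4, 7, … (increasing by 3 each time)).
Seedlings — +3 each step: 53, 56, 59, 62, 65 → 68 → 71.
Putting the parts together: 35 trays, 68 seedlings and then 51 trays, 71 seedlings.

35 trays, 68 seedlings; 51 trays, 71 seedlings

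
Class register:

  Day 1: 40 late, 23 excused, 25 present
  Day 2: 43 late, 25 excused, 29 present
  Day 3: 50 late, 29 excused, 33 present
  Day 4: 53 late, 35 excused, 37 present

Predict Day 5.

Late: alternating steps +3, +7, +3, +7, …, so 40, 43, 50, 53 → 60.
Excused — differences are 2, 4, 6, … (increasing by 2 each time): 23, 25, 29, 35 → 43.
Present: +4 each step, so 25, 29, 33, 37 → 41.
Combining the parts gives 60 late, 43 excused, 41 present.

60 late, 43 excused, 41 present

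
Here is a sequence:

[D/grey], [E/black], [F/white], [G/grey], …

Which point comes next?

[H/black]

For the letter, letters move forward 1 place in the alphabet: D, E, F, G → H.
Shade: repeats grey → black → white, so grey, black, white, grey → black.
So the next point is [H/black].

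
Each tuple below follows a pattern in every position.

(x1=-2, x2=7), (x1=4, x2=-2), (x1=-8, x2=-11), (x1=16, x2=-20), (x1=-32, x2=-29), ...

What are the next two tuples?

X1: -2, 4, -8, 16, -32 → 64 → -128 (×(-2) each step).
X2 goes 7, -2, -11, -20, -29 → -38 → -47 (−9 each step).
So the next two tuples are (x1=64, x2=-38) and (x1=-128, x2=-47).

(x1=64, x2=-38), (x1=-128, x2=-47)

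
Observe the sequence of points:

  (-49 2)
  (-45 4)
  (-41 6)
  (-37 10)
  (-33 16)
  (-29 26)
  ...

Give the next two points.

(-25 42), (-21 68)

First part goes -49, -45, -41, -37, -33, -29 → -25 → -21 (+4 each step).
Second part: 2, 4, 6, 10, 16, 26 → 42 → 68 (each term is the sum of the two before it).
Putting the parts together: (-25 42) and then (-21 68).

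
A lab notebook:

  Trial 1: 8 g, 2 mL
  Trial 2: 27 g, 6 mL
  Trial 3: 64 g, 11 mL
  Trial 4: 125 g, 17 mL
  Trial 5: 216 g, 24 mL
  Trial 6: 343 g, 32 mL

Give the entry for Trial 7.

G: 8, 27, 64, 125, 216, 343 → 512 (perfect cubes: 2³, 3³, 4³, …).
ML: 2, 6, 11, 17, 24, 32 → 41 (differences are 4, 5, 6, … (increasing by 1 each time)).
Putting it together: 512 g, 41 mL.

512 g, 41 mL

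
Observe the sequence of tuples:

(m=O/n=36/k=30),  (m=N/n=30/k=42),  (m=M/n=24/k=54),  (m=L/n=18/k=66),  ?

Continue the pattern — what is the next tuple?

(m=K/n=12/k=78)

M — letters move back 1 place in the alphabet: O, N, M, L → K.
For the n, −6 each step: 36, 30, 24, 18 → 12.
For the k, +12 each step: 30, 42, 54, 66 → 78.
Putting it together: (m=K/n=12/k=78).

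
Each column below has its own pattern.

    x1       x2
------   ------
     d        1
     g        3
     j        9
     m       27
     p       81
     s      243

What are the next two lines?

v  729; y  2187

For the column x1, letters move forward 3 places in the alphabet: d, g, j, m, p, s → v → y.
Column x2 — ×3 each step: 1, 3, 9, 27, 81, 243 → 729 → 2187.
So the next two lines are v  729 and y  2187.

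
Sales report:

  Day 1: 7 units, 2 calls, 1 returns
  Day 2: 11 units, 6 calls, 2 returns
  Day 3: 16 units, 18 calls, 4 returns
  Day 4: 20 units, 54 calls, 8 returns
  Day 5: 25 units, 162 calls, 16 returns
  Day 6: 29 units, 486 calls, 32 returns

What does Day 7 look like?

Units — alternating steps +4, +5, +4, +5, …: 7, 11, 16, 20, 25, 29 → 34.
Calls: ×3 each step, so 2, 6, 18, 54, 162, 486 → 1458.
Returns: 1, 2, 4, 8, 16, 32 → 64 (×2 each step).
Putting it together: 34 units, 1458 calls, 64 returns.

34 units, 1458 calls, 64 returns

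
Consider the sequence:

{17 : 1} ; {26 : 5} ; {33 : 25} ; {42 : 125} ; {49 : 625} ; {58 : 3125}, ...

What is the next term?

First value: alternating steps +9, +7, +9, +7, …, so 17, 26, 33, 42, 49, 58 → 65.
Second value: 1, 5, 25, 125, 625, 3125 → 15625 (×5 each step).
Putting it together: {65 : 15625}.

{65 : 15625}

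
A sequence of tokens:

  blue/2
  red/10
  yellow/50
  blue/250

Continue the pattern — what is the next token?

red/1250

Colour: blue, red, yellow, blue → red (repeats blue → red → yellow).
Second component — ×5 each step: 2, 10, 50, 250 → 1250.
Combining the parts gives red/1250.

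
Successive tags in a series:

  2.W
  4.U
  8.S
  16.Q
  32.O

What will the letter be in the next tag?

M

Letter: W, U, S, Q, O → M (letters move back 2 places in the alphabet).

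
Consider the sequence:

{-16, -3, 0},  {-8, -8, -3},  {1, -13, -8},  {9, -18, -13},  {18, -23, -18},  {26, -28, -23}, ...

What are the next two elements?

{35, -33, -28}, {43, -38, -33}

First entry: alternating steps +8, +9, +8, +9, …, so -16, -8, 1, 9, 18, 26 → 35 → 43.
Second entry: -3, -8, -13, -18, -23, -28 → -33 → -38 (−5 each step).
Third entry — always the previous value of the second entry: 0, -3, -8, -13, -18, -23 → -28 → -33.
So the next two elements are {35, -33, -28} and {43, -38, -33}.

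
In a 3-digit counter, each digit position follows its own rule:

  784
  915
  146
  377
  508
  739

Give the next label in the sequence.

960

First digit: +2 each step, mod 10; 7, 9, 1, 3, 5, 7 → 9.
Second digit: +3 each step, mod 10, so 8, 1, 4, 7, 0, 3 → 6.
Third digit: +1 each step, mod 10, so 4, 5, 6, 7, 8, 9 → 0.
Combining the parts gives 960.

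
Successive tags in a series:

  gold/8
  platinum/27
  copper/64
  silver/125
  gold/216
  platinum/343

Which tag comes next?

copper/512

Metal goes gold, platinum, copper, silver, gold, platinum → copper (repeats gold → platinum → copper → silver).
Second component: perfect cubes: 2³, 3³, 4³, …, so 8, 27, 64, 125, 216, 343 → 512.
So the next tag is copper/512.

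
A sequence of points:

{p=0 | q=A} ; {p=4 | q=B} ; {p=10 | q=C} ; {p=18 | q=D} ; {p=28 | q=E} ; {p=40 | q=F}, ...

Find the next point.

P — differences are 4, 6, 8, … (increasing by 2 each time): 0, 4, 10, 18, 28, 40 → 54.
Q goes A, B, C, D, E, F → G (letters move forward 1 place in the alphabet).
So the next point is {p=54 | q=G}.

{p=54 | q=G}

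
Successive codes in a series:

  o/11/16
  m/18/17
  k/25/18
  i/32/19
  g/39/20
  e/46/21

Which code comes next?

Letter: o, m, k, i, g, e → c (letters move back 2 places in the alphabet).
Second component: 11, 18, 25, 32, 39, 46 → 53 (+7 each step).
Third component: 16, 17, 18, 19, 20, 21 → 22 (+1 each step).
So the next code is c/53/22.

c/53/22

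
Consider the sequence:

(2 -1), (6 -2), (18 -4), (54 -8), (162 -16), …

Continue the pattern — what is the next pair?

First component goes 2, 6, 18, 54, 162 → 486 (×3 each step).
For the second component, ×2 each step: -1, -2, -4, -8, -16 → -32.
So the next pair is (486 -32).

(486 -32)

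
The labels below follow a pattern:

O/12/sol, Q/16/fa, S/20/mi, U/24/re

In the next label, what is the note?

do

Letter: letters move forward 2 places in the alphabet; O, Q, S, U → W.
Second component: +4 each step, so 12, 16, 20, 24 → 28.
Note goes sol, fa, mi, re → do (runs backward through the solfège scale do→ti).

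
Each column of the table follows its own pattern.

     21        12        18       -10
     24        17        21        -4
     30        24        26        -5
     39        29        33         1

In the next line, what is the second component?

Second component: alternating steps +5, +7, +5, +7, …; 12, 17, 24, 29 → 36.

36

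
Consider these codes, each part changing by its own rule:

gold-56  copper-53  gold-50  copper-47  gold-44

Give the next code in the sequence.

copper-41

Metal: gold, copper, gold, copper, gold → copper (alternates gold ↔ copper).
Second component: −3 each step; 56, 53, 50, 47, 44 → 41.
So the next code is copper-41.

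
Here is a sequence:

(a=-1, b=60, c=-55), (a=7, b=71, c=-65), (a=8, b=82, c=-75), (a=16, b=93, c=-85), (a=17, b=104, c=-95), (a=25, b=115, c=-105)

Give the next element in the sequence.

(a=26, b=126, c=-115)

A: alternating steps +8, +1, +8, +1, …, so -1, 7, 8, 16, 17, 25 → 26.
B — +11 each step: 60, 71, 82, 93, 104, 115 → 126.
C: −10 each step; -55, -65, -75, -85, -95, -105 → -115.
Combining the parts gives (a=26, b=126, c=-115).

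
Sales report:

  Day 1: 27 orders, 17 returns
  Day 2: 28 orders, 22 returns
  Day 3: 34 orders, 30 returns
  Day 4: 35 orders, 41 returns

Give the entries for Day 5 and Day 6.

Orders: alternating steps +1, +6, +1, +6, …, so 27, 28, 34, 35 → 41 → 42.
Returns: differences are 5, 8, 11, … (increasing by 3 each time), so 17, 22, 30, 41 → 55 → 72.
So the next two lines are 41 orders, 55 returns and 42 orders, 72 returns.

41 orders, 55 returns; 42 orders, 72 returns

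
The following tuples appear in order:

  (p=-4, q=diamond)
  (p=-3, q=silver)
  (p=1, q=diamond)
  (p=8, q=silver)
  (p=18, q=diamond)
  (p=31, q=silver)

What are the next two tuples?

(p=47, q=diamond), (p=66, q=silver)

P: differences are 1, 4, 7, … (increasing by 3 each time), so -4, -3, 1, 8, 18, 31 → 47 → 66.
Q: alternates diamond ↔ silver; diamond, silver, diamond, silver, diamond, silver → diamond → silver.
So the next two tuples are (p=47, q=diamond) and (p=66, q=silver).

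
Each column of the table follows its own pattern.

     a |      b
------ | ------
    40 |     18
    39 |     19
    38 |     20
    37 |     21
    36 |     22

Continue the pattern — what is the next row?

35  23

Column a: −1 each step, so 40, 39, 38, 37, 36 → 35.
Column b: together with the column a always sums to 58, so 18, 19, 20, 21, 22 → 23.
So the next row is 35  23.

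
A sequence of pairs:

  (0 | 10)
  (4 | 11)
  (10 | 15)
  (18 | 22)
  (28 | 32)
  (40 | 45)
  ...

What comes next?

(54 | 61)

First slot: 0, 4, 10, 18, 28, 40 → 54 (differences are 4, 6, 8, … (increasing by 2 each time)).
Second slot: differences are 1, 4, 7, … (increasing by 3 each time); 10, 11, 15, 22, 32, 45 → 61.
So the next pair is (54 | 61).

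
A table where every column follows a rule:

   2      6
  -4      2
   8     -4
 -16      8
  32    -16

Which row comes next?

-64  32

First component goes 2, -4, 8, -16, 32 → -64 (×(-2) each step).
Second component goes 6, 2, -4, 8, -16 → 32 (always the previous value of the first component).
Combining the parts gives -64  32.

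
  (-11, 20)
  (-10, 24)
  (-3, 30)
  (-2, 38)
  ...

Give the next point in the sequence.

(5, 48)

First value: -11, -10, -3, -2 → 5 (alternating steps +1, +7, +1, +7, …).
For the second value, differences are 4, 6, 8, … (increasing by 2 each time): 20, 24, 30, 38 → 48.
Putting it together: (5, 48).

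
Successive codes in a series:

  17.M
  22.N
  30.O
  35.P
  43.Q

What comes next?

For the first component, alternating steps +5, +8, +5, +8, …: 17, 22, 30, 35, 43 → 48.
For the letter, letters move forward 1 place in the alphabet: M, N, O, P, Q → R.
Putting it together: 48.R.

48.R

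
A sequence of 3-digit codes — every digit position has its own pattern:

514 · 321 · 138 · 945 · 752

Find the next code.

569

First digit: 5, 3, 1, 9, 7 → 5 (−2 each step, mod 10).
Second digit: +1 each step, mod 10, so 1, 2, 3, 4, 5 → 6.
Third digit: 4, 1, 8, 5, 2 → 9 (−3 each step, mod 10).
Combining the parts gives 569.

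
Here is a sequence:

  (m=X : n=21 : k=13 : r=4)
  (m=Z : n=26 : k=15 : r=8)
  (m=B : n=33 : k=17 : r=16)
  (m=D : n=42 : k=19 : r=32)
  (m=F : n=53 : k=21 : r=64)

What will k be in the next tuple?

K: +2 each step, so 13, 15, 17, 19, 21 → 23.

23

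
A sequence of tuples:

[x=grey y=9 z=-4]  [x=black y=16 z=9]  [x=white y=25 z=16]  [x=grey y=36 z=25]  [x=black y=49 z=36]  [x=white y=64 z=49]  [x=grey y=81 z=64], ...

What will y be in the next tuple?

For the y, perfect squares: 3², 4², 5², …: 9, 16, 25, 36, 49, 64, 81 → 100.

100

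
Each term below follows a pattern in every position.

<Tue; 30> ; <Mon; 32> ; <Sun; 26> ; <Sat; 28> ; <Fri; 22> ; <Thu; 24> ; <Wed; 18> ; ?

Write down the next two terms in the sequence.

For the day, runs backward through the weekdays Mon→Sun: Tue, Mon, Sun, Sat, Fri, Thu, Wed → Tue → Mon.
Second entry: alternating steps +2, −6, +2, −6, …, so 30, 32, 26, 28, 22, 24, 18 → 20 → 14.
Putting the parts together: <Tue; 20> and then <Mon; 14>.

<Tue; 20>, <Mon; 14>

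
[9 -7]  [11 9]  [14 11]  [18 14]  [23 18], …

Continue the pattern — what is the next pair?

[29 23]

First value goes 9, 11, 14, 18, 23 → 29 (differences are 2, 3, 4, … (increasing by 1 each time)).
For the second value, always the previous value of the first value: -7, 9, 11, 14, 18 → 23.
Combining the parts gives [29 23].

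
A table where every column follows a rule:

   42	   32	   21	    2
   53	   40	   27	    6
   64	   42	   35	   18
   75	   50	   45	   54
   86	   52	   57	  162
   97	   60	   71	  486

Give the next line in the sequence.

108  62  87  1458

First component: +11 each step, so 42, 53, 64, 75, 86, 97 → 108.
Second component: 32, 40, 42, 50, 52, 60 → 62 (alternating steps +8, +2, +8, +2, …).
Third component: differences are 6, 8, 10, … (increasing by 2 each time), so 21, 27, 35, 45, 57, 71 → 87.
Fourth component — ×3 each step: 2, 6, 18, 54, 162, 486 → 1458.
Putting it together: 108  62  87  1458.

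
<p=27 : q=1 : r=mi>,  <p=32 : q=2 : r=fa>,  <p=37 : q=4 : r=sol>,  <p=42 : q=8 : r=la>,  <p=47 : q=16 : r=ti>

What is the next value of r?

R — runs through the solfège scale do→ti: mi, fa, sol, la, ti → do.

do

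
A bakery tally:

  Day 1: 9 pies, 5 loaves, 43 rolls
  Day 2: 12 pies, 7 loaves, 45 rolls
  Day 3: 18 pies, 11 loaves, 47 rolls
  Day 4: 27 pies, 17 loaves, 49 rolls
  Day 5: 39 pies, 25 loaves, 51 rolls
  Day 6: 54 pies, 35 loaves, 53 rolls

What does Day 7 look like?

72 pies, 47 loaves, 55 rolls

Pies: 9, 12, 18, 27, 39, 54 → 72 (differences are 3, 6, 9, … (increasing by 3 each time)).
Loaves: differences are 2, 4, 6, … (increasing by 2 each time), so 5, 7, 11, 17, 25, 35 → 47.
For the rolls, +2 each step: 43, 45, 47, 49, 51, 53 → 55.
So the next record is 72 pies, 47 loaves, 55 rolls.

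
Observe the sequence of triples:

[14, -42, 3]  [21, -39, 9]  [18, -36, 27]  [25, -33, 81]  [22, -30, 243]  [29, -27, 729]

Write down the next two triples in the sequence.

For the first component, alternating steps +7, −3, +7, −3, …: 14, 21, 18, 25, 22, 29 → 26 → 33.
Second component: +3 each step, so -42, -39, -36, -33, -30, -27 → -24 → -21.
For the third component, ×3 each step: 3, 9, 27, 81, 243, 729 → 2187 → 6561.
Putting the parts together: [26, -24, 2187] and then [33, -21, 6561].

[26, -24, 2187], [33, -21, 6561]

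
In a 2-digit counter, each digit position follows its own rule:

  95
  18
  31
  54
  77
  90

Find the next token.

13

First digit: +2 each step, mod 10; 9, 1, 3, 5, 7, 9 → 1.
For the second digit, +3 each step, mod 10: 5, 8, 1, 4, 7, 0 → 3.
Combining the parts gives 13.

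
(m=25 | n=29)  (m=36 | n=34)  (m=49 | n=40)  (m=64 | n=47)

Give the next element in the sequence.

M: perfect squares: 5², 6², 7², …; 25, 36, 49, 64 → 81.
For the n, differences are 5, 6, 7, … (increasing by 1 each time): 29, 34, 40, 47 → 55.
So the next element is (m=81 | n=55).

(m=81 | n=55)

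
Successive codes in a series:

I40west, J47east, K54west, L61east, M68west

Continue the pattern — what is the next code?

N75east

Letter goes I, J, K, L, M → N (letters move forward 1 place in the alphabet).
Second component: 40, 47, 54, 61, 68 → 75 (+7 each step).
For the direction, alternates west ↔ east: west, east, west, east, west → east.
So the next code is N75east.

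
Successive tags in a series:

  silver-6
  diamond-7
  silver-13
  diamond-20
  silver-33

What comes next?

diamond-53

Rank — alternates silver ↔ diamond: silver, diamond, silver, diamond, silver → diamond.
Second component goes 6, 7, 13, 20, 33 → 53 (each term is the sum of the two before it).
Combining the parts gives diamond-53.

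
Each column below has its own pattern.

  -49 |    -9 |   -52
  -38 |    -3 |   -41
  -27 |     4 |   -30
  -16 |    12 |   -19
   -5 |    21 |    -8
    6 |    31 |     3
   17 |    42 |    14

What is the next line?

First component: +11 each step; -49, -38, -27, -16, -5, 6, 17 → 28.
Second component — differences are 6, 7, 8, … (increasing by 1 each time): -9, -3, 4, 12, 21, 31, 42 → 54.
Third component: -52, -41, -30, -19, -8, 3, 14 → 25 (always 3 less than the first component).
Putting it together: 28  54  25.

28  54  25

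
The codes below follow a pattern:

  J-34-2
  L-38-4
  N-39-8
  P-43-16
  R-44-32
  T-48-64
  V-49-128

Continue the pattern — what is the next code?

Letter: letters move forward 2 places in the alphabet; J, L, N, P, R, T, V → X.
Second component — alternating steps +4, +1, +4, +1, …: 34, 38, 39, 43, 44, 48, 49 → 53.
Third component: ×2 each step; 2, 4, 8, 16, 32, 64, 128 → 256.
Putting it together: X-53-256.

X-53-256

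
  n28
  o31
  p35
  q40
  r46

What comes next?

Letter: n, o, p, q, r → s (letters move forward 1 place in the alphabet).
Second component: 28, 31, 35, 40, 46 → 53 (differences are 3, 4, 5, … (increasing by 1 each time)).
Combining the parts gives s53.

s53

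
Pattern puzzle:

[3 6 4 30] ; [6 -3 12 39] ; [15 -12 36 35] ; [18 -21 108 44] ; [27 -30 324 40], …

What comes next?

First part: alternating steps +3, +9, +3, +9, …; 3, 6, 15, 18, 27 → 30.
Second part — −9 each step: 6, -3, -12, -21, -30 → -39.
Third part — ×3 each step: 4, 12, 36, 108, 324 → 972.
Fourth part: alternating steps +9, −4, +9, −4, …; 30, 39, 35, 44, 40 → 49.
Combining the parts gives [30 -39 972 49].

[30 -39 972 49]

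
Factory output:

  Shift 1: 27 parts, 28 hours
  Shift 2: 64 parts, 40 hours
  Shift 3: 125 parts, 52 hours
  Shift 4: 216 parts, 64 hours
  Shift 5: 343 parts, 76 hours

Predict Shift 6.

Parts: 27, 64, 125, 216, 343 → 512 (perfect cubes: 3³, 4³, 5³, …).
Hours: 28, 40, 52, 64, 76 → 88 (+12 each step).
Combining the parts gives 512 parts, 88 hours.

512 parts, 88 hours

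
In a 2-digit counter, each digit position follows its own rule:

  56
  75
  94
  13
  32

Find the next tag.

51

First digit — +2 each step, mod 10: 5, 7, 9, 1, 3 → 5.
Second digit: −1 each step, mod 10, so 6, 5, 4, 3, 2 → 1.
Putting it together: 51.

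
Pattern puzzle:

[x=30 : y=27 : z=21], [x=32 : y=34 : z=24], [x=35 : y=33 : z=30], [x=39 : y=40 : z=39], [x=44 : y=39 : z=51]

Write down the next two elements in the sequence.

[x=50 : y=46 : z=66], [x=57 : y=45 : z=84]

X: differences are 2, 3, 4, … (increasing by 1 each time), so 30, 32, 35, 39, 44 → 50 → 57.
Y: alternating steps +7, −1, +7, −1, …; 27, 34, 33, 40, 39 → 46 → 45.
Z: differences are 3, 6, 9, … (increasing by 3 each time); 21, 24, 30, 39, 51 → 66 → 84.
Putting the parts together: [x=50 : y=46 : z=66] and then [x=57 : y=45 : z=84].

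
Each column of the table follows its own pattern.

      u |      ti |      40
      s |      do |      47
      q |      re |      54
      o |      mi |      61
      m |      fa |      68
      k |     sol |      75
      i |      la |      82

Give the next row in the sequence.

g  ti  89

Letter: u, s, q, o, m, k, i → g (letters move back 2 places in the alphabet).
For the note, runs through the solfège scale do→ti: ti, do, re, mi, fa, sol, la → ti.
Third component — +7 each step: 40, 47, 54, 61, 68, 75, 82 → 89.
So the next row is g  ti  89.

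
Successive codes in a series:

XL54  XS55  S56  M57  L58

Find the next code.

Size: XL, XS, S, M, L → XL (runs through clothing sizes XS→XL).
Second component: +1 each step; 54, 55, 56, 57, 58 → 59.
Putting it together: XL59.

XL59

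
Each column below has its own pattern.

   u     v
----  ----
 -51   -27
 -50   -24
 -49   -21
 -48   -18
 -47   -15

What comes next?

-46  -12

Column u goes -51, -50, -49, -48, -47 → -46 (+1 each step).
For the column v, +3 each step: -27, -24, -21, -18, -15 → -12.
Combining the parts gives -46  -12.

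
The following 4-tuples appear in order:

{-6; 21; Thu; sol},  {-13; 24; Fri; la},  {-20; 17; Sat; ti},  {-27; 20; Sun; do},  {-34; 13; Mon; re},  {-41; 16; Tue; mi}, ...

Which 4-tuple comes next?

First slot: −7 each step; -6, -13, -20, -27, -34, -41 → -48.
Second slot: alternating steps +3, −7, +3, −7, …, so 21, 24, 17, 20, 13, 16 → 9.
Day: runs through the weekdays Mon→Sun; Thu, Fri, Sat, Sun, Mon, Tue → Wed.
For the note, runs through the solfège scale do→ti: sol, la, ti, do, re, mi → fa.
Putting it together: {-48; 9; Wed; fa}.

{-48; 9; Wed; fa}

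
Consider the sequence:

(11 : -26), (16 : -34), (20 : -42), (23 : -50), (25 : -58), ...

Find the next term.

(26 : -66)

First coordinate — differences are 5, 4, 3, … (decreasing by 1 each time): 11, 16, 20, 23, 25 → 26.
Second coordinate: -26, -34, -42, -50, -58 → -66 (−8 each step).
So the next term is (26 : -66).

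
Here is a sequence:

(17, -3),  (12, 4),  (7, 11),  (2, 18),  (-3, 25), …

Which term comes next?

First value: −5 each step; 17, 12, 7, 2, -3 → -8.
Second value: +7 each step; -3, 4, 11, 18, 25 → 32.
So the next term is (-8, 32).

(-8, 32)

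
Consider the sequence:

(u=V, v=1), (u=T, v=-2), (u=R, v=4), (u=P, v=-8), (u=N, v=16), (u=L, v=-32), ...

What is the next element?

For the u, letters move back 2 places in the alphabet: V, T, R, P, N, L → J.
V goes 1, -2, 4, -8, 16, -32 → 64 (×(-2) each step).
So the next element is (u=J, v=64).

(u=J, v=64)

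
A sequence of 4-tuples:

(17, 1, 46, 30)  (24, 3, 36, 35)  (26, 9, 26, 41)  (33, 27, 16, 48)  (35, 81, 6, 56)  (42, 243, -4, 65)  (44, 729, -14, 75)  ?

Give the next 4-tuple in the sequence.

First component: alternating steps +7, +2, +7, +2, …, so 17, 24, 26, 33, 35, 42, 44 → 51.
Second component: ×3 each step; 1, 3, 9, 27, 81, 243, 729 → 2187.
Third component: −10 each step, so 46, 36, 26, 16, 6, -4, -14 → -24.
Fourth component: differences are 5, 6, 7, … (increasing by 1 each time), so 30, 35, 41, 48, 56, 65, 75 → 86.
So the next 4-tuple is (51, 2187, -24, 86).

(51, 2187, -24, 86)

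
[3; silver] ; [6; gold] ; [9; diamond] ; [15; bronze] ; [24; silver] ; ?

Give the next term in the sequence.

First part: 3, 6, 9, 15, 24 → 39 (each term is the sum of the two before it).
For the rank, repeats silver → gold → diamond → bronze: silver, gold, diamond, bronze, silver → gold.
Combining the parts gives [39; gold].

[39; gold]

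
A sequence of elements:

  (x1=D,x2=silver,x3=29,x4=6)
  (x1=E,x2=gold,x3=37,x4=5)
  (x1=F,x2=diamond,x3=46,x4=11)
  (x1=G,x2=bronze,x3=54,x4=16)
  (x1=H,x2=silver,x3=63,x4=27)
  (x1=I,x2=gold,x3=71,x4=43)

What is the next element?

X1 — letters move forward 1 place in the alphabet: D, E, F, G, H, I → J.
X2 — repeats silver → gold → diamond → bronze: silver, gold, diamond, bronze, silver, gold → diamond.
X3: 29, 37, 46, 54, 63, 71 → 80 (alternating steps +8, +9, +8, +9, …).
X4: 6, 5, 11, 16, 27, 43 → 70 (each term is the sum of the two before it).
Putting it together: (x1=J,x2=diamond,x3=80,x4=70).

(x1=J,x2=diamond,x3=80,x4=70)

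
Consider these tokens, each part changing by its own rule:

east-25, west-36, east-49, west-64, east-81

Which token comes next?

Direction goes east, west, east, west, east → west (alternates east ↔ west).
Second component: perfect squares: 5², 6², 7², …; 25, 36, 49, 64, 81 → 100.
Putting it together: west-100.

west-100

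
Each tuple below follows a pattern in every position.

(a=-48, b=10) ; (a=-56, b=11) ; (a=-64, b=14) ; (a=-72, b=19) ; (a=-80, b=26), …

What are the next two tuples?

A goes -48, -56, -64, -72, -80 → -88 → -96 (−8 each step).
B goes 10, 11, 14, 19, 26 → 35 → 46 (differences are 1, 3, 5, … (increasing by 2 each time)).
So the next two tuples are (a=-88, b=35) and (a=-96, b=46).

(a=-88, b=35), (a=-96, b=46)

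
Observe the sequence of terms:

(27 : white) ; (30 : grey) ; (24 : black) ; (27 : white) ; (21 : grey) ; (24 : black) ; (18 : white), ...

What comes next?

First part: alternating steps +3, −6, +3, −6, …; 27, 30, 24, 27, 21, 24, 18 → 21.
For the shade, repeats white → grey → black: white, grey, black, white, grey, black, white → grey.
So the next term is (21 : grey).

(21 : grey)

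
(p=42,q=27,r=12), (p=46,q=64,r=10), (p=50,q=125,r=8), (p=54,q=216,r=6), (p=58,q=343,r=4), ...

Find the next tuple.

(p=62,q=512,r=2)

P goes 42, 46, 50, 54, 58 → 62 (+4 each step).
Q — perfect cubes: 3³, 4³, 5³, …: 27, 64, 125, 216, 343 → 512.
R goes 12, 10, 8, 6, 4 → 2 (−2 each step).
Putting it together: (p=62,q=512,r=2).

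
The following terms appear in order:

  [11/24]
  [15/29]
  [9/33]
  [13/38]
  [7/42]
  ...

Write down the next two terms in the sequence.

[11/47], [5/51]

First value — alternating steps +4, −6, +4, −6, …: 11, 15, 9, 13, 7 → 11 → 5.
Second value: alternating steps +5, +4, +5, +4, …, so 24, 29, 33, 38, 42 → 47 → 51.
Putting the parts together: [11/47] and then [5/51].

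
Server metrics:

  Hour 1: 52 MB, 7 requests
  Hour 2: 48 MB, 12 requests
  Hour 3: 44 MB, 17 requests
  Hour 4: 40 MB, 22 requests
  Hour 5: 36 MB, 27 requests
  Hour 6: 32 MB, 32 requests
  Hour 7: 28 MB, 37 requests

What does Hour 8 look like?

24 MB, 42 requests

MB — −4 each step: 52, 48, 44, 40, 36, 32, 28 → 24.
Requests: +5 each step, so 7, 12, 17, 22, 27, 32, 37 → 42.
So the next line is 24 MB, 42 requests.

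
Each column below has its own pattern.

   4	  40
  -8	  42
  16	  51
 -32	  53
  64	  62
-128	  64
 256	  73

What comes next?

-512  75

For the first component, ×(-2) each step: 4, -8, 16, -32, 64, -128, 256 → -512.
Second component — alternating steps +2, +9, +2, +9, …: 40, 42, 51, 53, 62, 64, 73 → 75.
Combining the parts gives -512  75.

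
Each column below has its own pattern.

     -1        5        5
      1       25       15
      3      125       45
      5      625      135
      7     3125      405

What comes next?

First component: +2 each step, so -1, 1, 3, 5, 7 → 9.
Second component: ×5 each step; 5, 25, 125, 625, 3125 → 15625.
Third component: ×3 each step, so 5, 15, 45, 135, 405 → 1215.
So the next line is 9  15625  1215.

9  15625  1215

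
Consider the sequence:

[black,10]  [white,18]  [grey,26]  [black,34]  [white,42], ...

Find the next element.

[grey,50]

For the shade, repeats black → white → grey: black, white, grey, black, white → grey.
Second entry: +8 each step, so 10, 18, 26, 34, 42 → 50.
Putting it together: [grey,50].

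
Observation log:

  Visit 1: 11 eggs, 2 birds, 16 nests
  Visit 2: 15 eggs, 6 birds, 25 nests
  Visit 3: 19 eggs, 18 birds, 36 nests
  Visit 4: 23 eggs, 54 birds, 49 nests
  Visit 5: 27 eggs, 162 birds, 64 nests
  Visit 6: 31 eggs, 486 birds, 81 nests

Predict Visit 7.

Eggs: +4 each step, so 11, 15, 19, 23, 27, 31 → 35.
Birds: ×3 each step, so 2, 6, 18, 54, 162, 486 → 1458.
For the nests, perfect squares: 4², 5², 6², …: 16, 25, 36, 49, 64, 81 → 100.
So the next row is 35 eggs, 1458 birds, 100 nests.

35 eggs, 1458 birds, 100 nests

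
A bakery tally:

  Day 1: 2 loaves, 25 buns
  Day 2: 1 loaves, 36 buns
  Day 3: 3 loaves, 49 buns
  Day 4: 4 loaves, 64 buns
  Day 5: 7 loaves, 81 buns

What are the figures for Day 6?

11 loaves, 100 buns

For the loaves, each term is the sum of the two before it: 2, 1, 3, 4, 7 → 11.
Buns — perfect squares: 5², 6², 7², …: 25, 36, 49, 64, 81 → 100.
Putting it together: 11 loaves, 100 buns.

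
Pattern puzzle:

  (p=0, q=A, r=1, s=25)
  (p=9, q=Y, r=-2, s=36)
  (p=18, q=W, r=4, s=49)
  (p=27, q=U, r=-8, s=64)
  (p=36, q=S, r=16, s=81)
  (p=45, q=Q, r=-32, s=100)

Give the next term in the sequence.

(p=54, q=O, r=64, s=121)

P: 0, 9, 18, 27, 36, 45 → 54 (+9 each step).
Q — letters move back 2 places in the alphabet, wrapping A→Z: A, Y, W, U, S, Q → O.
R: ×(-2) each step; 1, -2, 4, -8, 16, -32 → 64.
S goes 25, 36, 49, 64, 81, 100 → 121 (perfect squares: 5², 6², 7², …).
Putting it together: (p=54, q=O, r=64, s=121).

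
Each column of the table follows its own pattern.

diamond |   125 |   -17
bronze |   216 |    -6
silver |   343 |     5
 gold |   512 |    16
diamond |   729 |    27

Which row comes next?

bronze  1000  38

Rank — repeats diamond → bronze → silver → gold: diamond, bronze, silver, gold, diamond → bronze.
Second component goes 125, 216, 343, 512, 729 → 1000 (perfect cubes: 5³, 6³, 7³, …).
Third component — +11 each step: -17, -6, 5, 16, 27 → 38.
Putting it together: bronze  1000  38.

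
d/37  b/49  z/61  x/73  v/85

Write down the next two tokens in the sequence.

Letter — letters move back 2 places in the alphabet, wrapping A→Z: d, b, z, x, v → t → r.
Second component — +12 each step: 37, 49, 61, 73, 85 → 97 → 109.
Putting the parts together: t/97 and then r/109.

t/97, r/109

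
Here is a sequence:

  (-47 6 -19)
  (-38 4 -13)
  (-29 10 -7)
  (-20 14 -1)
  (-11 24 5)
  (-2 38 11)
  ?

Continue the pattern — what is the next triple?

(7 62 17)

First coordinate — +9 each step: -47, -38, -29, -20, -11, -2 → 7.
Second coordinate: each term is the sum of the two before it, so 6, 4, 10, 14, 24, 38 → 62.
Third coordinate: -19, -13, -7, -1, 5, 11 → 17 (+6 each step).
Combining the parts gives (7 62 17).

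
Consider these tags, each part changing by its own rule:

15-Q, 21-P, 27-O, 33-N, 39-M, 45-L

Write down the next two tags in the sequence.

51-K, 57-J

First component: +6 each step, so 15, 21, 27, 33, 39, 45 → 51 → 57.
For the letter, letters move back 1 place in the alphabet: Q, P, O, N, M, L → K → J.
Putting the parts together: 51-K and then 57-J.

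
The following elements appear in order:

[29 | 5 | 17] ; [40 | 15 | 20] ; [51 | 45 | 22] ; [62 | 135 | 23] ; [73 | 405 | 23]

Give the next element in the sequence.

[84 | 1215 | 22]

For the first entry, +11 each step: 29, 40, 51, 62, 73 → 84.
For the second entry, ×3 each step: 5, 15, 45, 135, 405 → 1215.
Third entry — differences are 3, 2, 1, … (decreasing by 1 each time): 17, 20, 22, 23, 23 → 22.
So the next element is [84 | 1215 | 22].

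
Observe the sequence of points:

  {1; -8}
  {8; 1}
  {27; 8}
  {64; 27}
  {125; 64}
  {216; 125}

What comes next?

First part goes 1, 8, 27, 64, 125, 216 → 343 (perfect cubes: 1³, 2³, 3³, …).
Second part: always the previous value of the first part; -8, 1, 8, 27, 64, 125 → 216.
Combining the parts gives {343; 216}.

{343; 216}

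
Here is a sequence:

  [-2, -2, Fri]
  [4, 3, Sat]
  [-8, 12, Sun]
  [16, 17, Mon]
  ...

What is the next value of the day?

Tue

First entry: ×(-2) each step; -2, 4, -8, 16 → -32.
Second entry: alternating steps +5, +9, +5, +9, …, so -2, 3, 12, 17 → 26.
Day: Fri, Sat, Sun, Mon → Tue (runs through the weekdays Mon→Sun).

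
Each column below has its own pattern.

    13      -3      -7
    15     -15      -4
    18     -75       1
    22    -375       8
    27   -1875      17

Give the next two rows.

33  -9375  28; 40  -46875  41

First component: differences are 2, 3, 4, … (increasing by 1 each time); 13, 15, 18, 22, 27 → 33 → 40.
Second component — ×5 each step: -3, -15, -75, -375, -1875 → -9375 → -46875.
Third component: -7, -4, 1, 8, 17 → 28 → 41 (differences are 3, 5, 7, … (increasing by 2 each time)).
Putting the parts together: 33  -9375  28 and then 40  -46875  41.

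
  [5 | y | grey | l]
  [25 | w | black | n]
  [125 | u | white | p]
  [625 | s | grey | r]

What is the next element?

First coordinate goes 5, 25, 125, 625 → 3125 (×5 each step).
First letter goes y, w, u, s → q (letters move back 2 places in the alphabet).
Shade — repeats grey → black → white: grey, black, white, grey → black.
Second letter — letters move forward 2 places in the alphabet: l, n, p, r → t.
Putting it together: [3125 | q | black | t].

[3125 | q | black | t]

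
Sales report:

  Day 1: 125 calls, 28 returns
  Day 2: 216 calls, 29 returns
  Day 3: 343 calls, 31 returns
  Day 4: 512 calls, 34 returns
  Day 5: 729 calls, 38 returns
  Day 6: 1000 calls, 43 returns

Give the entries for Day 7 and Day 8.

1331 calls, 49 returns; 1728 calls, 56 returns

Calls: perfect cubes: 5³, 6³, 7³, …; 125, 216, 343, 512, 729, 1000 → 1331 → 1728.
Returns: differences are 1, 2, 3, … (increasing by 1 each time); 28, 29, 31, 34, 38, 43 → 49 → 56.
So the next two lines are 1331 calls, 49 returns and 1728 calls, 56 returns.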